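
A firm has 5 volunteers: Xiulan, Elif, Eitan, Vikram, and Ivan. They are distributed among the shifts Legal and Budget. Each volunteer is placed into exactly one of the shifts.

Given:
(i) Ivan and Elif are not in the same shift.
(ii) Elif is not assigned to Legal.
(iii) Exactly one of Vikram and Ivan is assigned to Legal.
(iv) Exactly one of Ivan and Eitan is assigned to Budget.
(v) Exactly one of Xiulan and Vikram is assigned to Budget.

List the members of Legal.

From (ii): Elif ∉ Legal.
Only one shift left: Elif ∈ Budget.
(i): Ivan ∉ Budget.
(iv) (exactly one): Eitan ∈ Budget.
Only one shift left: Ivan ∈ Legal.
(iii) (exactly one): Vikram ∉ Legal.
Only one shift left: Vikram ∈ Budget.
(v) (exactly one): Xiulan ∉ Budget.
Only one shift left: Xiulan ∈ Legal.

Legal = {Ivan, Xiulan}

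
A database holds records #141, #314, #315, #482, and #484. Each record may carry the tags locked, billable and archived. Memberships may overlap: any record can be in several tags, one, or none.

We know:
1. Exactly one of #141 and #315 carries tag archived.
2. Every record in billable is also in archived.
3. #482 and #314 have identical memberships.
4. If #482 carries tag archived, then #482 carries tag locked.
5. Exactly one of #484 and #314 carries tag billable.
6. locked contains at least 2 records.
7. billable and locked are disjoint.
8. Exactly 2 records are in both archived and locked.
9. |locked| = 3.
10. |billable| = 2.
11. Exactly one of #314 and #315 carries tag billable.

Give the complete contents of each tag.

locked = {#141, #314, #482}; billable = {#315, #484}; archived = {#314, #315, #482, #484}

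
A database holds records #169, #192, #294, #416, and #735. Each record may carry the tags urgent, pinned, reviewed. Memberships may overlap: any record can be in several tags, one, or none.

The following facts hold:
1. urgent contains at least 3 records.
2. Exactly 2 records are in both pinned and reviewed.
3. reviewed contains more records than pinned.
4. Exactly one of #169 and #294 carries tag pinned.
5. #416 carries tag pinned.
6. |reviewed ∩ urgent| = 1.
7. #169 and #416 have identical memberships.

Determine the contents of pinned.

pinned = {#169, #416}

From (5): #416 ∈ pinned.
(7): #169 matches #416: #169 ∈ pinned.
(4) (exactly one): #294 ∉ pinned.
Suppose #192 ∈ pinned: no assignment then satisfies all the clues, so #192 ∉ pinned.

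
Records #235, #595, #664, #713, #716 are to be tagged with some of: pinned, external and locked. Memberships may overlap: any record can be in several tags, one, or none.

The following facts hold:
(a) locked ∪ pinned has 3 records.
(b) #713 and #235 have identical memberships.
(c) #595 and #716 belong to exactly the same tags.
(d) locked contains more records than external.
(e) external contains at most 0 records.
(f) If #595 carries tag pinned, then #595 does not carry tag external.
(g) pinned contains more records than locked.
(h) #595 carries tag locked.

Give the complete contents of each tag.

From (h): #595 ∈ locked.
(c): #716 matches #595: #716 ∈ locked.
(e): external already has 0, so the rest are out.
Suppose #235 ∈ pinned: no assignment then satisfies all the clues, so #235 ∉ pinned.

pinned = {#595, #664, #716}; external = {}; locked = {#595, #716}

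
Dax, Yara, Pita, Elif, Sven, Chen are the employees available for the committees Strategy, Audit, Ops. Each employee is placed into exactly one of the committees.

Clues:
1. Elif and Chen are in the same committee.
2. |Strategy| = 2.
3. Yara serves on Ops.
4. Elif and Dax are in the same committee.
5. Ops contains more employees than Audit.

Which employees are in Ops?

Ops = {Chen, Dax, Elif, Yara}

From (3): Yara ∈ Ops.
Suppose Dax ∉ Ops: no assignment then satisfies all the clues, so Dax ∈ Ops.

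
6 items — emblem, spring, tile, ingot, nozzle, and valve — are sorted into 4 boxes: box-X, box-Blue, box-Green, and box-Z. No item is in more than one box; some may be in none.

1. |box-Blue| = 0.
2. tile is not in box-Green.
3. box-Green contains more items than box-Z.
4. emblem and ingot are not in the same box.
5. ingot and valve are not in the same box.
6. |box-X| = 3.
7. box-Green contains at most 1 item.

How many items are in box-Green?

1

From (2): tile ∉ box-Green.
(1): box-Blue already has 0, so the rest are out.
Suppose emblem ∈ box-Z: no assignment then satisfies all the clues, so emblem ∉ box-Z.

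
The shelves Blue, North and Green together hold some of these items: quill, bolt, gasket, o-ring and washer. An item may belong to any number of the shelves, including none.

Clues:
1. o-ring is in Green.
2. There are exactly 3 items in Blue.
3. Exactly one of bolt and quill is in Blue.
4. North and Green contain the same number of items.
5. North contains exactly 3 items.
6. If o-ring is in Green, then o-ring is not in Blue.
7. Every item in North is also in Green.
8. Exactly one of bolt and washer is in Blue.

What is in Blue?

Blue = {gasket, quill, washer}

From (1): o-ring ∈ Green.
(6): o-ring ∉ Blue.
Suppose quill ∉ Blue: no assignment then satisfies all the clues, so quill ∈ Blue.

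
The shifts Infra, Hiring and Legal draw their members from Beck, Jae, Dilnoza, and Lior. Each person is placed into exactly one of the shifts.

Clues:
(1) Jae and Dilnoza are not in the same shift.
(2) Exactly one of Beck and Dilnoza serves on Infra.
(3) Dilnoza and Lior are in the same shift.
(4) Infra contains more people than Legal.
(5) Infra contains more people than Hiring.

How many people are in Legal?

1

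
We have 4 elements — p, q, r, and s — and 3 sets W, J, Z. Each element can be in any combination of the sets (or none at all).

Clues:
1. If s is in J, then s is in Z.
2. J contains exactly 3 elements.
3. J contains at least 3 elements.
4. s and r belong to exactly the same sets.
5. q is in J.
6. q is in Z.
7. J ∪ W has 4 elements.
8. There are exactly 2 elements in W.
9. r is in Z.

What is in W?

W = {p, q}

From (5): q ∈ J.
From (6): q ∈ Z.
From (9): r ∈ Z.
(4): s matches r: s ∈ Z.
Suppose p ∉ W: no assignment then satisfies all the clues, so p ∈ W.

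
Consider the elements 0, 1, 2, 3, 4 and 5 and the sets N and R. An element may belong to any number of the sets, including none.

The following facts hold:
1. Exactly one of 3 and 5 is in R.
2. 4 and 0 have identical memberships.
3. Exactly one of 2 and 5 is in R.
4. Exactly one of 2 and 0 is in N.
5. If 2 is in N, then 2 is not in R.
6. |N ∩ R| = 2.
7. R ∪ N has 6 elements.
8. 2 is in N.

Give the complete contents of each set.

N = {1, 2, 3, 5}; R = {0, 1, 4, 5}

From (8): 2 ∈ N.
(4) (exactly one): 0 ∉ N.
(5): 2 ∉ R.
(2): 4 matches 0: 4 ∉ N.
(3) (exactly one): 5 ∈ R.
(1) (exactly one): 3 ∉ R.
Suppose 0 ∉ R: no assignment then satisfies all the clues, so 0 ∈ R.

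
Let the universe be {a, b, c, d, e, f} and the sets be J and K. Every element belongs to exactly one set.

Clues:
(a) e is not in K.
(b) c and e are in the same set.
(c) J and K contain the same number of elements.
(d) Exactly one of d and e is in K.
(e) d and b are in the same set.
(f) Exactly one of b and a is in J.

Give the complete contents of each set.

From (a): e ∉ K.
(b): c matches e: c ∉ K.
(d) (exactly one): d ∈ K.
(e): b matches d: b ∉ J.
(e): b matches d: b ∈ K.
(f) (exactly one): a ∈ J.
Only one set left: c ∈ J.
Only one set left: e ∈ J.
Suppose f ∈ J: no assignment then satisfies all the clues, so f ∉ J.

J = {a, c, e}; K = {b, d, f}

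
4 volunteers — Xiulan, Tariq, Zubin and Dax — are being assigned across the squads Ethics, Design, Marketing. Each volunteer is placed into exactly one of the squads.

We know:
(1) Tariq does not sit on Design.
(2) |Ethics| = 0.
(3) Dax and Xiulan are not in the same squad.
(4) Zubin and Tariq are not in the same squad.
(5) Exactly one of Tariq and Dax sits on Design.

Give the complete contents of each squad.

From (1): Tariq ∉ Design.
(2): Ethics already has 0, so the rest are out.
(5) (exactly one): Dax ∈ Design.
Only one squad left: Tariq ∈ Marketing.
(3): Xiulan ∉ Design.
(4): Zubin ∉ Marketing.
Only one squad left: Xiulan ∈ Marketing.
Only one squad left: Zubin ∈ Design.

Ethics = {}; Design = {Dax, Zubin}; Marketing = {Tariq, Xiulan}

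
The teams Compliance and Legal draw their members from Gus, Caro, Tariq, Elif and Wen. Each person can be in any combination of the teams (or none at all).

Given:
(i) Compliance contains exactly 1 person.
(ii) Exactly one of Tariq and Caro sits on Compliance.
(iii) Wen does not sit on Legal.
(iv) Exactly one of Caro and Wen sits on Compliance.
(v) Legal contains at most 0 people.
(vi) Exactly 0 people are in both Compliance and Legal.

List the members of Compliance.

Compliance = {Caro}

From (iii): Wen ∉ Legal.
(v): Legal already has 0, so the rest are out.
Suppose Gus ∈ Compliance: no assignment then satisfies all the clues, so Gus ∉ Compliance.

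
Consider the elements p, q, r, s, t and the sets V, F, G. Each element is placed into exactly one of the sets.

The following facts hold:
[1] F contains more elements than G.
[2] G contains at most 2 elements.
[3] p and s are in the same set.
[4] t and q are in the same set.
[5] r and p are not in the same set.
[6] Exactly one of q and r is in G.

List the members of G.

G = {r}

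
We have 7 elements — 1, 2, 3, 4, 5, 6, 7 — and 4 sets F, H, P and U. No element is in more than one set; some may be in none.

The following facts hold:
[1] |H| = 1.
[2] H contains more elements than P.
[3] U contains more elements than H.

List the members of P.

P = {}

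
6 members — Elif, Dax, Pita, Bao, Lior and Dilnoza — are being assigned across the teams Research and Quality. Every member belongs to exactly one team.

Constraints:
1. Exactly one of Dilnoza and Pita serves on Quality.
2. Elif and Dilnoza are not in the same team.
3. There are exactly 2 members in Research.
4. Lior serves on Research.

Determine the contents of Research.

Research = {Dilnoza, Lior}

From (4): Lior ∈ Research.
Suppose Elif ∈ Research: no assignment then satisfies all the clues, so Elif ∉ Research.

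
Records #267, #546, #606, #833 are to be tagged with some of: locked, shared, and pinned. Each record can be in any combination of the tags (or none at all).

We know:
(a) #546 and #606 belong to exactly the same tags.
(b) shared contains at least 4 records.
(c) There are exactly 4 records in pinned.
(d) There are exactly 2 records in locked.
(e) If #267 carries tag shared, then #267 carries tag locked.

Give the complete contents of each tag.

locked = {#267, #833}; shared = {#267, #546, #606, #833}; pinned = {#267, #546, #606, #833}

(b): only 4 candidates remain for shared, so all are in.
(c): only 4 candidates remain for pinned, so all are in.
(e): #267 ∈ locked.
Suppose #546 ∈ locked: no assignment then satisfies all the clues, so #546 ∉ locked.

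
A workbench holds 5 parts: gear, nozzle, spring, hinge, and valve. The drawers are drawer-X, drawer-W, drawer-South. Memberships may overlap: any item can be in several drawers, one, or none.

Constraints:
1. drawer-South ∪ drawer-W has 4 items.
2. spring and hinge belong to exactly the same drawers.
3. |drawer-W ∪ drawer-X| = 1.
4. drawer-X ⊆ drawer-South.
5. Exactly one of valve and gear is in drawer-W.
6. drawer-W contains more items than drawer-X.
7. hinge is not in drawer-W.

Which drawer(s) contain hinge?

hinge: drawer-South

From (7): hinge ∉ drawer-W.
(2): spring matches hinge: spring ∉ drawer-W.
Suppose hinge ∈ drawer-X: no assignment then satisfies all the clues, so hinge ∉ drawer-X.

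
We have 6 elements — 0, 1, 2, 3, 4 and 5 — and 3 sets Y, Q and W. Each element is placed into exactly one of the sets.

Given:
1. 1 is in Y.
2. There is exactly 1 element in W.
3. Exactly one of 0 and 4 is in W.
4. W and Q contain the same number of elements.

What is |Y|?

4

From (1): 1 ∈ Y.
Suppose 2 ∈ W: no assignment then satisfies all the clues, so 2 ∉ W.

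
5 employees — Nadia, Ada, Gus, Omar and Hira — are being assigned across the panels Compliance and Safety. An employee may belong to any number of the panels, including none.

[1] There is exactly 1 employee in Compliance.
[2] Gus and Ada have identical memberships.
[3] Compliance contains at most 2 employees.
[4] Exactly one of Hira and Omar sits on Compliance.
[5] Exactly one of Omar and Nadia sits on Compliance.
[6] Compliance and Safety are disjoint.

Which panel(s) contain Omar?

Omar: Compliance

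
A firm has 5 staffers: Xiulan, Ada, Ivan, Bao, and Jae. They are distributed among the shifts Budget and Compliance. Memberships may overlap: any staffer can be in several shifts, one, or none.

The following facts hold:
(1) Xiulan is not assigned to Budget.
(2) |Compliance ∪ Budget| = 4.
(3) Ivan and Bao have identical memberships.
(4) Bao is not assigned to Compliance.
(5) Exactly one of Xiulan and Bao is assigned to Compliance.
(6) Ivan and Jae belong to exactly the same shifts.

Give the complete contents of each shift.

Budget = {Bao, Ivan, Jae}; Compliance = {Xiulan}

From (1): Xiulan ∉ Budget.
From (4): Bao ∉ Compliance.
(3): Ivan matches Bao: Ivan ∉ Compliance.
(5) (exactly one): Xiulan ∈ Compliance.
(6): Jae matches Ivan: Jae ∉ Compliance.
Suppose Ada ∈ Budget: no assignment then satisfies all the clues, so Ada ∉ Budget.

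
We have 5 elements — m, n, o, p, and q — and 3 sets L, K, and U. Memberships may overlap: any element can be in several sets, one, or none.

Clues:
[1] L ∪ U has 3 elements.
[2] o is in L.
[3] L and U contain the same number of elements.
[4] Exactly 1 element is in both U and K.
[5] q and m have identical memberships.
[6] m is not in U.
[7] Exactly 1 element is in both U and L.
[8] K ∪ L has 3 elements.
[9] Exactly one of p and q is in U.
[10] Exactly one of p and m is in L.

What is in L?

L = {o, p}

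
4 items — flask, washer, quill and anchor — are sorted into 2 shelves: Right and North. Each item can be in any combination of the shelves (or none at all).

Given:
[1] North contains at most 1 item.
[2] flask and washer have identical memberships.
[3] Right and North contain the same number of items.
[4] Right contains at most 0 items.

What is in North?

North = {}

(4): Right already has 0, so the rest are out.
Suppose flask ∈ North: no assignment then satisfies all the clues, so flask ∉ North.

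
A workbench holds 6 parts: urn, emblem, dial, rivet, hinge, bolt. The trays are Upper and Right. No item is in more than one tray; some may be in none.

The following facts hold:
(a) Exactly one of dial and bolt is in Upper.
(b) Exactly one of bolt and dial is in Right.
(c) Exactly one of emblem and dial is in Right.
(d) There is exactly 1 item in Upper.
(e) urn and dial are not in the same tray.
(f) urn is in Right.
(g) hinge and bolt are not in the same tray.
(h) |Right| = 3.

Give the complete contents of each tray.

Upper = {dial}; Right = {bolt, emblem, urn}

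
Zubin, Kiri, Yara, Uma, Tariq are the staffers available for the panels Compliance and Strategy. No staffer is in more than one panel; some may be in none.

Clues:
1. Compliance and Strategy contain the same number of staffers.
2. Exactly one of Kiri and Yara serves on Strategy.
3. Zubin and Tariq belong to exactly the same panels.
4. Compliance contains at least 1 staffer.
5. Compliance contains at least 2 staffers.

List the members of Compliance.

Compliance = {Tariq, Zubin}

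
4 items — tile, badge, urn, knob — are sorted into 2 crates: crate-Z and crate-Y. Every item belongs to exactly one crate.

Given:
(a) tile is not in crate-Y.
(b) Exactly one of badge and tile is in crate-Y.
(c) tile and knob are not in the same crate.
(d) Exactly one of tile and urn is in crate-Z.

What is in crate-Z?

crate-Z = {tile}

From (a): tile ∉ crate-Y.
(b) (exactly one): badge ∈ crate-Y.
Only one crate left: tile ∈ crate-Z.
(c): knob ∉ crate-Z.
(d) (exactly one): urn ∉ crate-Z.
Only one crate left: urn ∈ crate-Y.
Only one crate left: knob ∈ crate-Y.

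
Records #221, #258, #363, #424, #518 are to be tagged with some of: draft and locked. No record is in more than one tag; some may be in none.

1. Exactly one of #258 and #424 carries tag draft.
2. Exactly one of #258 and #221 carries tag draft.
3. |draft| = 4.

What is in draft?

draft = {#221, #363, #424, #518}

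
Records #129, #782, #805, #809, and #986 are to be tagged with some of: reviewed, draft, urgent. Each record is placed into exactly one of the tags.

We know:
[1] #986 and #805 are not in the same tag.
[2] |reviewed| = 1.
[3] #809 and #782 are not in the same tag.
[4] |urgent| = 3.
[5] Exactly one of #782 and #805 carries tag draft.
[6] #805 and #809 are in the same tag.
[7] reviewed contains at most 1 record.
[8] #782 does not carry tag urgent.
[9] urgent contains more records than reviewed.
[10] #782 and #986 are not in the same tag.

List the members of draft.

draft = {#782}

From (8): #782 ∉ urgent.
Suppose #129 ∈ draft: no assignment then satisfies all the clues, so #129 ∉ draft.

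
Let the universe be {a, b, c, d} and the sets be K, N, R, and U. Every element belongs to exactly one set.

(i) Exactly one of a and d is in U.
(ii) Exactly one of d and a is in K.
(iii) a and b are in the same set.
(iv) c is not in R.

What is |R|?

0

From (iv): c ∉ R.
Suppose a ∈ N: no assignment then satisfies all the clues, so a ∉ N.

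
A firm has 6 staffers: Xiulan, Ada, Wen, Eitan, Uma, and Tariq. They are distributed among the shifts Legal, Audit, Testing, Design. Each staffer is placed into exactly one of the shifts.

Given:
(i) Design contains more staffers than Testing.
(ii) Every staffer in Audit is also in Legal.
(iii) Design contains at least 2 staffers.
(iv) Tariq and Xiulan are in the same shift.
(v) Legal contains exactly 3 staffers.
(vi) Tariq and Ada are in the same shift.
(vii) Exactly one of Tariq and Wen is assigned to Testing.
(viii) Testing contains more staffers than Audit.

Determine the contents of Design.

Design = {Eitan, Uma}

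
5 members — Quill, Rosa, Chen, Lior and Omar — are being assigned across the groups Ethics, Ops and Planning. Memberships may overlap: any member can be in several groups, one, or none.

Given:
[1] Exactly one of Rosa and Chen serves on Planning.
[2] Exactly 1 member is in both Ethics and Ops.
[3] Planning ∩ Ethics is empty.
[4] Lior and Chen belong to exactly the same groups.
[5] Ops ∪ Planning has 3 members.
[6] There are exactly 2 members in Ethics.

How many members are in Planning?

2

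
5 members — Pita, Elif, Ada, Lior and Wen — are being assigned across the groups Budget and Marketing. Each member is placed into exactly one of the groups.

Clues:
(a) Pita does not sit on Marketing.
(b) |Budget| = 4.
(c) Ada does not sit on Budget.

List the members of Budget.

From (a): Pita ∉ Marketing.
From (c): Ada ∉ Budget.
(b): only 4 candidates remain for Budget, so all are in.
Only one group left: Ada ∈ Marketing.

Budget = {Elif, Lior, Pita, Wen}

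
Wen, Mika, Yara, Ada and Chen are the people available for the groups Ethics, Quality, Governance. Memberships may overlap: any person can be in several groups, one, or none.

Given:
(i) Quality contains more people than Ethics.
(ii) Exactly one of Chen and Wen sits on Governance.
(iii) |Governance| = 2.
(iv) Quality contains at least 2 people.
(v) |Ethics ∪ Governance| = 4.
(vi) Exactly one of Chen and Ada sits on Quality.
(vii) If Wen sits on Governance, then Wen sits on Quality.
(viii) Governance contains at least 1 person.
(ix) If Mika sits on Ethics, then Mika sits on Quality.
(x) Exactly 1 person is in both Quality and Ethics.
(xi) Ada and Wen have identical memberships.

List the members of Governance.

Governance = {Ada, Wen}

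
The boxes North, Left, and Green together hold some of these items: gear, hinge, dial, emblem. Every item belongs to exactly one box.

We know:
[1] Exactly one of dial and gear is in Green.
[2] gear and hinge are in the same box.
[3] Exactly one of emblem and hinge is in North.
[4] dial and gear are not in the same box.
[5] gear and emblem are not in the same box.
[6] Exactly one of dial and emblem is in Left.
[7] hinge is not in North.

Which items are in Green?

Green = {gear, hinge}

From (7): hinge ∉ North.
(2): gear matches hinge: gear ∉ North.
(3) (exactly one): emblem ∈ North.
(6) (exactly one): dial ∈ Left.
(1) (exactly one): gear ∈ Green.
(2): hinge matches gear: hinge ∉ Left.
(2): hinge matches gear: hinge ∈ Green.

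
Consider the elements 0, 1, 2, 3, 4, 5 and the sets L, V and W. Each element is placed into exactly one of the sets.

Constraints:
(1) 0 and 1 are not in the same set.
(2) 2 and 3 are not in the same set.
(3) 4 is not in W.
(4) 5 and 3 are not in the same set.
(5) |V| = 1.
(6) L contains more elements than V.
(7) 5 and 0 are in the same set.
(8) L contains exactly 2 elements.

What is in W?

W = {0, 2, 5}

From (3): 4 ∉ W.
Suppose 0 ∉ W: no assignment then satisfies all the clues, so 0 ∈ W.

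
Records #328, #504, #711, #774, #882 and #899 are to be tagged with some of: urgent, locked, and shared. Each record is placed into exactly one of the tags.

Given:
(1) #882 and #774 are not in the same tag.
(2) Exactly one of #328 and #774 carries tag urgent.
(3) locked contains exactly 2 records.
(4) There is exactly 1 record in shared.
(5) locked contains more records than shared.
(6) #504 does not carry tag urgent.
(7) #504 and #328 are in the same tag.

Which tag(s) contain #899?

#899: urgent

From (6): #504 ∉ urgent.
(7): #328 matches #504: #328 ∉ urgent.
(2) (exactly one): #774 ∈ urgent.
(1): #882 ∉ urgent.
Suppose #899 ∉ urgent: no assignment then satisfies all the clues, so #899 ∈ urgent.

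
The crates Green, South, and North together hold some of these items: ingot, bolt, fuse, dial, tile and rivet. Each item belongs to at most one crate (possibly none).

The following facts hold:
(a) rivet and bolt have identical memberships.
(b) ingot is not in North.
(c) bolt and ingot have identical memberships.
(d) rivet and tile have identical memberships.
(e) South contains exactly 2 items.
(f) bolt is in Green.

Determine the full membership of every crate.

From (b): ingot ∉ North.
From (f): bolt ∈ Green.
(a): rivet matches bolt: rivet ∈ Green.
(c): ingot matches bolt: ingot ∈ Green.
(d): tile matches rivet: tile ∈ Green.
(e): only 2 candidates remain for South, so all are in.

Green = {bolt, ingot, rivet, tile}; South = {dial, fuse}; North = {}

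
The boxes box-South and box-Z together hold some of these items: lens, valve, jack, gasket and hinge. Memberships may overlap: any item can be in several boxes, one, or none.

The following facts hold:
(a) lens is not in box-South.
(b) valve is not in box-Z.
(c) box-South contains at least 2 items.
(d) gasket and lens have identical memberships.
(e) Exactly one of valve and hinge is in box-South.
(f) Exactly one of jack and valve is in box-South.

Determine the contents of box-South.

From (a): lens ∉ box-South.
From (b): valve ∉ box-Z.
(d): gasket matches lens: gasket ∉ box-South.
Suppose valve ∈ box-South: no assignment then satisfies all the clues, so valve ∉ box-South.

box-South = {hinge, jack}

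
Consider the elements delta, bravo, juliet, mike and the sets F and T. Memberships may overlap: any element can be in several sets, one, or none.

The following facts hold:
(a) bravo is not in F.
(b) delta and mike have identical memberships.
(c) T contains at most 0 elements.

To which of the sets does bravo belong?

bravo: none

From (a): bravo ∉ F.
(c): T already has 0, so the rest are out.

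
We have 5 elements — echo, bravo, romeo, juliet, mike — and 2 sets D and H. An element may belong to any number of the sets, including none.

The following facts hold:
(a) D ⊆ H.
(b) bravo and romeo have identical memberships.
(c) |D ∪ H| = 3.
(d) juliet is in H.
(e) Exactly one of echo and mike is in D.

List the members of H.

H = {echo, juliet, mike}

From (d): juliet ∈ H.
Suppose echo ∉ H: no assignment then satisfies all the clues, so echo ∈ H.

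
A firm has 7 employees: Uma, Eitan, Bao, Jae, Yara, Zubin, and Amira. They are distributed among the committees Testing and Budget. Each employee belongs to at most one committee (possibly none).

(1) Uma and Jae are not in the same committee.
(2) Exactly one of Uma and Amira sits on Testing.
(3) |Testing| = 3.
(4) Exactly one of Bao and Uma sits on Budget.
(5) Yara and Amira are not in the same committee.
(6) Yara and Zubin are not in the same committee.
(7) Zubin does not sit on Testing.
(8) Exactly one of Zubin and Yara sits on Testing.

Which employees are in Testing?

Testing = {Eitan, Uma, Yara}

From (7): Zubin ∉ Testing.
(8) (exactly one): Yara ∈ Testing.
(5): Amira ∉ Testing.
(2) (exactly one): Uma ∈ Testing.
(4) (exactly one): Bao ∈ Budget.
(1): Jae ∉ Testing.
(3): only 3 candidates remain for Testing, so all are in.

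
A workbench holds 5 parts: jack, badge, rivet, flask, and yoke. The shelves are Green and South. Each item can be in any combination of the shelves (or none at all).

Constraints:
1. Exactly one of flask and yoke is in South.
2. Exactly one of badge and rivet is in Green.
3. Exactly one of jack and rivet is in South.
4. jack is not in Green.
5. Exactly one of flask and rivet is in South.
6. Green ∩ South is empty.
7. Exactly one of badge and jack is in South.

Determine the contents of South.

South = {flask, jack}

From (4): jack ∉ Green.
Suppose jack ∉ South: no assignment then satisfies all the clues, so jack ∈ South.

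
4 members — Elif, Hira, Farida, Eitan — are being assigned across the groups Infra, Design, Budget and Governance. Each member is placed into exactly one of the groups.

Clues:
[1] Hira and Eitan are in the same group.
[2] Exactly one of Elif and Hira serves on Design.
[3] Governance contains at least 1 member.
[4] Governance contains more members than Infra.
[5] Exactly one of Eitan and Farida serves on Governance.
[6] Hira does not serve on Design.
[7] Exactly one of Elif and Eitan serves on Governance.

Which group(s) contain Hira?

From (6): Hira ∉ Design.
(1): Eitan matches Hira: Eitan ∉ Design.
(2) (exactly one): Elif ∈ Design.
(7) (exactly one): Eitan ∈ Governance.
(1): Hira matches Eitan: Hira ∉ Infra.
(1): Hira matches Eitan: Hira ∉ Budget.
(1): Hira matches Eitan: Hira ∈ Governance.
(5) (exactly one): Farida ∉ Governance.

Hira: Governance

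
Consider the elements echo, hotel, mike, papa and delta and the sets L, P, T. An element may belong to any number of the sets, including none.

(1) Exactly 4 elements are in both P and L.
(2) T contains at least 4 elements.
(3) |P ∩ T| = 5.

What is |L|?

4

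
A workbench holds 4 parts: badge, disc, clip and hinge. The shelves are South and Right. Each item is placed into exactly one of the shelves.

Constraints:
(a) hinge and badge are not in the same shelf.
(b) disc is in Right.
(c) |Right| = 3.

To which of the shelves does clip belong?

clip: Right

From (b): disc ∈ Right.
Suppose clip ∈ South: no assignment then satisfies all the clues, so clip ∉ South.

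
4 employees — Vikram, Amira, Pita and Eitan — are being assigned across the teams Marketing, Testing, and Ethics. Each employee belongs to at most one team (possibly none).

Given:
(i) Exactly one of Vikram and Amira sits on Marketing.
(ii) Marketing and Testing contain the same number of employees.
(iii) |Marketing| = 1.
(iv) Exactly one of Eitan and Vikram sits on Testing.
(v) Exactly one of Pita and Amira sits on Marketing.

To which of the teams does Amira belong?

Amira: Marketing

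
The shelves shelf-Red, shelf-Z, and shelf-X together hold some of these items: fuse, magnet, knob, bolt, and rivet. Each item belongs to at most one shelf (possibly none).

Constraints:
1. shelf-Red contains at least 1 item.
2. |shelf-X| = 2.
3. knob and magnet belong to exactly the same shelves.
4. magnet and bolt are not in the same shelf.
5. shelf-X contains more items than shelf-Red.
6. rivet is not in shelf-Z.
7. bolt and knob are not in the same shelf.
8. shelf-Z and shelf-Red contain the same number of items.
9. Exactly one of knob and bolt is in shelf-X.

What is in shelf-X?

shelf-X = {knob, magnet}

From (6): rivet ∉ shelf-Z.
Suppose fuse ∈ shelf-X: no assignment then satisfies all the clues, so fuse ∉ shelf-X.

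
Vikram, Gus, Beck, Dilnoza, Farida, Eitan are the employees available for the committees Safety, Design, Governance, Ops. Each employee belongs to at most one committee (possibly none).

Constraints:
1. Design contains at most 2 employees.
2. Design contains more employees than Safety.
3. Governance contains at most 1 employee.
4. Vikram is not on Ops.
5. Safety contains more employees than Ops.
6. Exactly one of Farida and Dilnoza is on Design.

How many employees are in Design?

From (4): Vikram ∉ Ops.
Suppose Gus ∈ Ops: no assignment then satisfies all the clues, so Gus ∉ Ops.

2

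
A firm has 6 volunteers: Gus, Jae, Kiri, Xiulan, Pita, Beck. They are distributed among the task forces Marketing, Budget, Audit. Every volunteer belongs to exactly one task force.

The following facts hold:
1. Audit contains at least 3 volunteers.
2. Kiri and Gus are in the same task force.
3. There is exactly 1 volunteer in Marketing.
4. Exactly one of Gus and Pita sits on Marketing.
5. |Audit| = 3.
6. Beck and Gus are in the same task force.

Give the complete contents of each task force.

Marketing = {Pita}; Budget = {Jae, Xiulan}; Audit = {Beck, Gus, Kiri}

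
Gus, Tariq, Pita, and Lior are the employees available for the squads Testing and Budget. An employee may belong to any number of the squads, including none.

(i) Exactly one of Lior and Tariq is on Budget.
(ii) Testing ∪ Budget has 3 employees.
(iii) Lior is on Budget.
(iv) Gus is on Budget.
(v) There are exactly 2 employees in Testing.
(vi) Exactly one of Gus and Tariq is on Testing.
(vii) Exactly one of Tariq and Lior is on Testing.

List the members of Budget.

Budget = {Gus, Lior, Pita}

From (iii): Lior ∈ Budget.
From (iv): Gus ∈ Budget.
(i) (exactly one): Tariq ∉ Budget.
Suppose Pita ∉ Budget: no assignment then satisfies all the clues, so Pita ∈ Budget.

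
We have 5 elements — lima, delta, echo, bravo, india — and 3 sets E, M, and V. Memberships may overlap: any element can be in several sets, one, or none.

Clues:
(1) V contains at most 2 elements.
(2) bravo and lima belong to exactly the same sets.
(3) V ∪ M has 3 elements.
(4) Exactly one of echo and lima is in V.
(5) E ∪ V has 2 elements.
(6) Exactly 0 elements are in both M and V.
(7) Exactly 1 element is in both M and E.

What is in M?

M = {delta, india}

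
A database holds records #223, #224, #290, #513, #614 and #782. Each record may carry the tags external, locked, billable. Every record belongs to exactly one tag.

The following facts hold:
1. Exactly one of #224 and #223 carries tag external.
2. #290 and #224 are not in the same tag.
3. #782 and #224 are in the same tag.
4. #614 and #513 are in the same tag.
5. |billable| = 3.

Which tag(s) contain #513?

#513: billable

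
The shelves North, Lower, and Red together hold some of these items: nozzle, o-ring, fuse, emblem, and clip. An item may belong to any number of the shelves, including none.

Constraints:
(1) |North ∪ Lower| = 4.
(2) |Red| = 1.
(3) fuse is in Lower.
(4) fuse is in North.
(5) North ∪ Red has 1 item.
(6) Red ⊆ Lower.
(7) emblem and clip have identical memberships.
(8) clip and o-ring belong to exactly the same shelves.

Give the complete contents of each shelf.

North = {fuse}; Lower = {clip, emblem, fuse, o-ring}; Red = {fuse}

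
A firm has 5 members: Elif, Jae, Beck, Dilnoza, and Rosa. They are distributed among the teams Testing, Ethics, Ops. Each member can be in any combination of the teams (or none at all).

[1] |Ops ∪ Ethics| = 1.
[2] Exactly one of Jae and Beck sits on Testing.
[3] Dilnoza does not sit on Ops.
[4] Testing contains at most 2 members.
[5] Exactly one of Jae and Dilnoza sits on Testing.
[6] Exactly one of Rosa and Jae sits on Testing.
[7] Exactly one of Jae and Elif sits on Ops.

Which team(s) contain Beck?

Beck: none

From (3): Dilnoza ∉ Ops.
Suppose Beck ∈ Testing: no assignment then satisfies all the clues, so Beck ∉ Testing.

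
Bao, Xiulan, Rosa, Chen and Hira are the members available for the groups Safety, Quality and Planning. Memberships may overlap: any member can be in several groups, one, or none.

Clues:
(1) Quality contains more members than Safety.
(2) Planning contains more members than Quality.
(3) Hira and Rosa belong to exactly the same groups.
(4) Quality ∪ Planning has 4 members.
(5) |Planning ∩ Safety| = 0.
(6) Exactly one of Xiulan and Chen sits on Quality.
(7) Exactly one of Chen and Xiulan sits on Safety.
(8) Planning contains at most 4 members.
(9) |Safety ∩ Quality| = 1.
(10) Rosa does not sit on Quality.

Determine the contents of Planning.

Planning = {Bao, Hira, Rosa}

From (10): Rosa ∉ Quality.
(3): Hira matches Rosa: Hira ∉ Quality.
Suppose Bao ∉ Planning: no assignment then satisfies all the clues, so Bao ∈ Planning.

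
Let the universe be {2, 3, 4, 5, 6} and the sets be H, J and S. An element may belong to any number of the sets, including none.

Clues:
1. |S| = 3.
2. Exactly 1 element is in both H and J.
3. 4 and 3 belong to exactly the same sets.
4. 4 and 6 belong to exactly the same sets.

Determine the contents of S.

S = {3, 4, 6}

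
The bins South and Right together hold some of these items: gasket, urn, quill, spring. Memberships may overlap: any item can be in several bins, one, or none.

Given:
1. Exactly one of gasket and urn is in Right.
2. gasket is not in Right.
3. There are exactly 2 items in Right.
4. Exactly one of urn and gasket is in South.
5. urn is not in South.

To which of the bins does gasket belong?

gasket: South

From (2): gasket ∉ Right.
From (5): urn ∉ South.
(1) (exactly one): urn ∈ Right.
(4) (exactly one): gasket ∈ South.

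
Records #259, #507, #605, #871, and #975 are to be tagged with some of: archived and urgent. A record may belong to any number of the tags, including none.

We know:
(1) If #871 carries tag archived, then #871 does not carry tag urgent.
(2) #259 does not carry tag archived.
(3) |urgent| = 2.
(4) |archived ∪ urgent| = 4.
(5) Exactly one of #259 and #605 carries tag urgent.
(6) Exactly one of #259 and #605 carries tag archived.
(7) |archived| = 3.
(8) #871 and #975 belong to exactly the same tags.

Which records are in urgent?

urgent = {#507, #605}

From (2): #259 ∉ archived.
(6) (exactly one): #605 ∈ archived.
Suppose #259 ∈ urgent: no assignment then satisfies all the clues, so #259 ∉ urgent.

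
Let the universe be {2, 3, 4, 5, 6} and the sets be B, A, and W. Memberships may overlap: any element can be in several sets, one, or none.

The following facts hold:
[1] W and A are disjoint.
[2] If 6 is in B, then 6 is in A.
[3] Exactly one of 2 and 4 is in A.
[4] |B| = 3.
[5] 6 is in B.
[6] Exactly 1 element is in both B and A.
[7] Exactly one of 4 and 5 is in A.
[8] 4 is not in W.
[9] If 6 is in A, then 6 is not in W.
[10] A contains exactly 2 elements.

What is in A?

A = {4, 6}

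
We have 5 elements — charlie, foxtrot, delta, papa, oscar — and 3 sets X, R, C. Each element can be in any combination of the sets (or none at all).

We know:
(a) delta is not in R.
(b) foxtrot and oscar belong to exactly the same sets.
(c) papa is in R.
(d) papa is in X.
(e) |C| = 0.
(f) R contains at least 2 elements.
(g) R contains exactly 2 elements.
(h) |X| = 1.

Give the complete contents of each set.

X = {papa}; R = {charlie, papa}; C = {}

From (a): delta ∉ R.
From (c): papa ∈ R.
From (d): papa ∈ X.
(e): C already has 0, so the rest are out.
(h): X already has 1, so the rest are out.
Suppose charlie ∉ R: no assignment then satisfies all the clues, so charlie ∈ R.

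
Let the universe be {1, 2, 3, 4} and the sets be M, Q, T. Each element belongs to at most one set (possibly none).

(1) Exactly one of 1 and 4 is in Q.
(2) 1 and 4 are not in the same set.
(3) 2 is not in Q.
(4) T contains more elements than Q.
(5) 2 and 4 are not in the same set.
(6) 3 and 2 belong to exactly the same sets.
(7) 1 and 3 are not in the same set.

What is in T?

T = {2, 3}

From (3): 2 ∉ Q.
(6): 3 matches 2: 3 ∉ Q.
Suppose 1 ∈ T: no assignment then satisfies all the clues, so 1 ∉ T.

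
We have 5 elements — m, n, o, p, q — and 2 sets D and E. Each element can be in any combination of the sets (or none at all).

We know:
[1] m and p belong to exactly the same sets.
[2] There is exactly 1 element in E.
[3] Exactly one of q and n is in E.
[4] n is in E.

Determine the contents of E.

From (4): n ∈ E.
(2): E already has 1, so the rest are out.

E = {n}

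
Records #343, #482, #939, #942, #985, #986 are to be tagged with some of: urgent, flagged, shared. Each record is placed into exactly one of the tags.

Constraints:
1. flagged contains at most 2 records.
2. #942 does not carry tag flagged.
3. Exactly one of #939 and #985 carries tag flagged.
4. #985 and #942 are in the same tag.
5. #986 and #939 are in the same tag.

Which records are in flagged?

flagged = {#939, #986}

From (2): #942 ∉ flagged.
(4): #985 matches #942: #985 ∉ flagged.
(3) (exactly one): #939 ∈ flagged.
(5): #986 matches #939: #986 ∉ urgent.
(5): #986 matches #939: #986 ∈ flagged.
(1): flagged already has 2, so the rest are out.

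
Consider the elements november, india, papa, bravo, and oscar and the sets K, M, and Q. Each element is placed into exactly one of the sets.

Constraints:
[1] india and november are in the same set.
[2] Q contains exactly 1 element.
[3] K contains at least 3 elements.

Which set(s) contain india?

india: K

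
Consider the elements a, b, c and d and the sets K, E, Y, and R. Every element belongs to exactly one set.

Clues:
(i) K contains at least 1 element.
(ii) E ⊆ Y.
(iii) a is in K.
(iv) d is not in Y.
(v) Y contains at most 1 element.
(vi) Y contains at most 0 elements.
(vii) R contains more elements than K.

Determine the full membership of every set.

K = {a}; E = {}; Y = {}; R = {b, c, d}

From (iii): a ∈ K.
From (iv): d ∉ Y.
(ii) contrapositive: d ∉ E.
(vi): Y already has 0, so the rest are out.
(ii) contrapositive: b ∉ E.
(ii) contrapositive: c ∉ E.
Suppose b ∈ K: no assignment then satisfies all the clues, so b ∉ K.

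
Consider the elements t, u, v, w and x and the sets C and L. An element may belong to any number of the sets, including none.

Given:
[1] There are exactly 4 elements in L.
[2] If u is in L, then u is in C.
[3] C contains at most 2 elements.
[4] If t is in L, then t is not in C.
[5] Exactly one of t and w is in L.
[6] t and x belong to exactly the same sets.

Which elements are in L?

L = {t, u, v, x}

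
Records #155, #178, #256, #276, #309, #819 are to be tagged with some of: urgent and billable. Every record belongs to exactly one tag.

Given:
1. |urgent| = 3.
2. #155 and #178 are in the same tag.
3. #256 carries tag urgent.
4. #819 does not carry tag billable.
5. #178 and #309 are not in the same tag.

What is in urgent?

urgent = {#256, #309, #819}

From (3): #256 ∈ urgent.
From (4): #819 ∉ billable.
Only one tag left: #819 ∈ urgent.
Suppose #155 ∈ urgent: no assignment then satisfies all the clues, so #155 ∉ urgent.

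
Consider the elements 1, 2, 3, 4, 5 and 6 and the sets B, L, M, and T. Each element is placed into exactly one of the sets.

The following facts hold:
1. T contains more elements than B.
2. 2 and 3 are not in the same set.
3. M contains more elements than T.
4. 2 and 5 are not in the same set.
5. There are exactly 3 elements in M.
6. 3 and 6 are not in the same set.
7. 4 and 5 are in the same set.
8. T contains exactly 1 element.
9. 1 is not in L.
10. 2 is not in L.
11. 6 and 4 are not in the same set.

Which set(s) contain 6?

6: M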